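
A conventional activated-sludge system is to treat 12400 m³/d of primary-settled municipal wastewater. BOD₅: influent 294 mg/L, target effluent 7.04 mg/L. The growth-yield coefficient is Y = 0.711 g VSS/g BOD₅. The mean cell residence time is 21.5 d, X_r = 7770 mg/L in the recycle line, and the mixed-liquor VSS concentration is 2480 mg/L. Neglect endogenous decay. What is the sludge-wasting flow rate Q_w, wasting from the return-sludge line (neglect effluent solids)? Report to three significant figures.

With k_d = 0 the design equation reduces to V = Y Q (S₀−S) θ_c / X = 0.711 × 12400 × (294 − 7.04) × 21.5 / 2480 = 21933 m³.
Q_w = (V·X)/(θ_c X_r) = 21933 × 2480 / (21.5 × 7770) = 325.6 m³/d.

Q_w ≈ 326 m³/d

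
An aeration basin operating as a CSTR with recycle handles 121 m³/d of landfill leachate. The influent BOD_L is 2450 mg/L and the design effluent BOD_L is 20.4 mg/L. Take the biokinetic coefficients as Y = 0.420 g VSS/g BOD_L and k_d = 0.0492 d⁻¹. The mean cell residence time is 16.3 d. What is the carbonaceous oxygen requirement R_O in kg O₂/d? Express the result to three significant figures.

Observed yield with endogenous decay: Y_obs = Y / (1 + k_d·θ_c) = 0.420 / (1 + 0.0492 × 16.3) = 0.420 / 1.802 = 0.2331 g VSS/g BOD_L.
Q·(S₀ − S) = 121 × (2450 − 20.4) × 10⁻³ = 294.0 kg/d removed.
Net sludge production P_X = 0.2331 × 294.0 = 68.52 kg VSS/d.
Carbonaceous O₂ demand = substrate oxidised − cell-mass equivalent = 294.0 − 1.42 × 68.52 = 196.7 kg O₂/d.

R_O ≈ 197 kg O₂/d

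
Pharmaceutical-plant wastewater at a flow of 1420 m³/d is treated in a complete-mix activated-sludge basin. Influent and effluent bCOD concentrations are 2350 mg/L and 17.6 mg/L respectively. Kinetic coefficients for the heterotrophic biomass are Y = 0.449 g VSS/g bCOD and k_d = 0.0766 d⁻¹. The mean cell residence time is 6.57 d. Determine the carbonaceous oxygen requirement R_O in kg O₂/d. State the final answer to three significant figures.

The observed yield is Y_obs = Y/(1 + k_d·θ_c) = 0.449 / (1 + 0.0766 × 6.57) = 0.449 / 1.503 = 0.2987 g VSS per g bCOD removed.
Mass of bCOD removed per day: Q(S₀ − S) = 1420 × 2332 g/m³ = 3312 kg/d.
Biomass synthesised: P_X = Y_obs × 3312 = 989.2 kg VSS/d.
Carbonaceous O₂ demand = substrate oxidised − cell-mass equivalent = 3312 − 1.42 × 989.2 = 1907 kg O₂/d.

R_O ≈ 1910 kg O₂/d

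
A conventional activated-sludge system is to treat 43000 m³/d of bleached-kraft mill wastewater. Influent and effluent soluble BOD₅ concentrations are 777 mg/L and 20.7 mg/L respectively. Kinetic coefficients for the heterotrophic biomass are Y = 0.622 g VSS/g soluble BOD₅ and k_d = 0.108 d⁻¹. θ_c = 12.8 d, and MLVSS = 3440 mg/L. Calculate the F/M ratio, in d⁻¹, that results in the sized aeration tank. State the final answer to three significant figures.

F/M ≈ 0.307 d⁻¹

Steady-state biomass mass balance: V·X·(1 + k_d·θ_c) = Y·Q·(S₀ − S)·θ_c, so V = 0.622 × 43000 × (777 − 20.7) × 12.8 / [3440 × (1 + 0.108 × 12.8)] = 2.59×10^8 / 8195 = 31593 m³.
Food-to-microorganism ratio F/M = Q S₀ / (V X) = 43000 × 777 / (31593 × 3440) = 0.3074 d⁻¹.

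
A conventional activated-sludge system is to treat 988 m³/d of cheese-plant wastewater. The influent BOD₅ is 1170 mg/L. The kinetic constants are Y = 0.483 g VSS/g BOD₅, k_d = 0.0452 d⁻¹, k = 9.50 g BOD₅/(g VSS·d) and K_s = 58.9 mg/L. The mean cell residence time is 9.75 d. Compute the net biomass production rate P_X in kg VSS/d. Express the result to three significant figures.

For a completely mixed reactor with recycle the Lawrence–McCarty relation gives S = K_s·(1 + k_d·θ_c) / [θ_c·(Y·k − k_d) − 1] = 58.9 × (1 + 0.0452 × 9.75) / [9.75 × (0.483 × 9.50 − 0.0452) − 1] = 84.86 / 43.30 = 1.960 mg/L.
Correct the yield for decay: Y_obs = Y/(1 + k_d θ_c) = 0.483 / (1 + 0.0452 × 9.75) = 0.483 / 1.441 = 0.3353.
Substrate removed = Q·(S₀ − S) = 988 m³/d × (1170 − 1.96) g/m³ = 1.15×10^6 g/d = 1154 kg/d.
Net biomass production P_X = Y_obs × Q·(S₀ − S) = 0.3353 × 1154 = 386.9 kg VSS/d.

P_X ≈ 387 kg VSS/d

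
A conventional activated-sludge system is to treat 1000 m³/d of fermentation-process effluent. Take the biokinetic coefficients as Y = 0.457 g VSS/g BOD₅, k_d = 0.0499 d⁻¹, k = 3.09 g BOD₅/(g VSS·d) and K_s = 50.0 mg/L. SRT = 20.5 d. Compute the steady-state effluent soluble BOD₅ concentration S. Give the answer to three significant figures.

For a completely mixed reactor with recycle the Lawrence–McCarty relation gives S = K_s·(1 + k_d·θ_c) / [θ_c·(Y·k − k_d) − 1] = 50.0 × (1 + 0.0499 × 20.5) / [20.5 × (0.457 × 3.09 − 0.0499) − 1] = 101.1 / 26.93 = 3.757 mg/L.

S ≈ 3.76 mg/L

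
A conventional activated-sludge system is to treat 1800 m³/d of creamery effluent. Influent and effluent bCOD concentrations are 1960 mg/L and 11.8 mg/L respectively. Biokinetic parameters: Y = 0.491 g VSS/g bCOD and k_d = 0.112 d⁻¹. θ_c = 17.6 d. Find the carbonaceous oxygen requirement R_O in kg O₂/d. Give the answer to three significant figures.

R_O ≈ 2680 kg O₂/d

Correct the yield for decay: Y_obs = Y/(1 + k_d θ_c) = 0.491 / (1 + 0.112 × 17.6) = 0.491 / 2.971 = 0.1653.
Substrate removed = Q·(S₀ − S) = 1800 m³/d × (1960 − 11.8) g/m³ = 3.51×10^6 g/d = 3507 kg/d.
Biomass synthesised: P_X = Y_obs × 3507 = 579.5 kg VSS/d.
R_O = Q·ΔS − 1.42 P_X = 3507 − 822.9 = 2684 kg O₂/d.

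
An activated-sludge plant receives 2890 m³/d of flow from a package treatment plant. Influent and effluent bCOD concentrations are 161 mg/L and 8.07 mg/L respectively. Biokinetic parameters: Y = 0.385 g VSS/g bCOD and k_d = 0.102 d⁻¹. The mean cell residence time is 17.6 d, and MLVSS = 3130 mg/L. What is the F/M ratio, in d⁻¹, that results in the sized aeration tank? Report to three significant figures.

Steady-state biomass mass balance: V·X·(1 + k_d·θ_c) = Y·Q·(S₀ − S)·θ_c, so V = 0.385 × 2890 × (161 − 8.07) × 17.6 / [3130 × (1 + 0.102 × 17.6)] = 2.99×10^6 / 8749 = 342.3 m³.
Food-to-microorganism ratio F/M = Q S₀ / (V X) = 2890 × 161 / (342.3 × 3130) = 0.4343 d⁻¹.

F/M ≈ 0.434 d⁻¹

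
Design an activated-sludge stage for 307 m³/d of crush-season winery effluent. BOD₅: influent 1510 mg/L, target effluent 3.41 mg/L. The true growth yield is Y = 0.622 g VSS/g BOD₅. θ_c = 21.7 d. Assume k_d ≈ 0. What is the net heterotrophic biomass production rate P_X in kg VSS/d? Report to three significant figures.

With endogenous decay neglected, the observed yield equals the true yield: Y_obs = Y = 0.622 g VSS/g BOD₅.
Substrate removed = Q·(S₀ − S) = 307 m³/d × (1510 − 3.41) g/m³ = 4.63×10^5 g/d = 462.5 kg/d.
So the net sludge growth is P_X = 0.6220 × 462.5 = 287.7 kg VSS/d.

P_X ≈ 288 kg VSS/d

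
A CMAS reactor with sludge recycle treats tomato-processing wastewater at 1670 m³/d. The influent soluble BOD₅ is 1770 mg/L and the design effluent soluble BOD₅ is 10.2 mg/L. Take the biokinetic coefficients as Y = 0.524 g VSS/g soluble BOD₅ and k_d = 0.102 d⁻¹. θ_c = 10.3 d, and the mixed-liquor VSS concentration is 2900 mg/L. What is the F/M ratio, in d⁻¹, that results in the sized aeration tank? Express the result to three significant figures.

Steady-state biomass mass balance: V·X·(1 + k_d·θ_c) = Y·Q·(S₀ − S)·θ_c, so V = 0.524 × 1670 × (1770 − 10.2) × 10.3 / [2900 × (1 + 0.102 × 10.3)] = 1.59×10^7 / 5947 = 2667 m³.
F/M = applied load / biomass = Q·S₀/(V·X) = 1670 × 1770 / (2667 × 2900) = 0.3821 d⁻¹.

F/M ≈ 0.382 d⁻¹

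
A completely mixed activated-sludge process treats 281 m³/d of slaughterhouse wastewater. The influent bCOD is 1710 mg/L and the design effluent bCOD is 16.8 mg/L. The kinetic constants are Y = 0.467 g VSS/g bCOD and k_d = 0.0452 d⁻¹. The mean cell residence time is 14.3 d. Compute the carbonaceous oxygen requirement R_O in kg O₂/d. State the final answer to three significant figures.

R_O ≈ 284 kg O₂/d

Y_obs = Y / (1 + k_d θ_c) = 0.467 / (1 + 0.0452 × 14.3) = 0.467 / 1.646 = 0.2837.
Substrate removed = Q·(S₀ − S) = 281 m³/d × (1710 − 16.8) g/m³ = 4.76×10^5 g/d = 475.8 kg/d.
Net sludge production P_X = 0.2837 × 475.8 = 135.0 kg VSS/d.
R_O = Q·ΔS − 1.42 P_X = 475.8 − 191.6 = 284.1 kg O₂/d.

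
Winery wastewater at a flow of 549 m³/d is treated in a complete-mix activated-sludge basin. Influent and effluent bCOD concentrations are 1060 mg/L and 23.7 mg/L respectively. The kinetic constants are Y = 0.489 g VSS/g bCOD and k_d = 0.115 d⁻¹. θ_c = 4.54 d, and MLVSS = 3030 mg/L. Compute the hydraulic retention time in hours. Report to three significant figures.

τ ≈ 12.0 h

Steady-state biomass mass balance: V·X·(1 + k_d·θ_c) = Y·Q·(S₀ − S)·θ_c, so V = 0.489 × 549 × (1060 − 23.7) × 4.54 / [3030 × (1 + 0.115 × 4.54)] = 1.26×10^6 / 4612 = 273.9 m³.
HRT = V/Q = 273.9 m³ / 549 m³·d⁻¹ = 0.4988 d × 24 = 11.97 h.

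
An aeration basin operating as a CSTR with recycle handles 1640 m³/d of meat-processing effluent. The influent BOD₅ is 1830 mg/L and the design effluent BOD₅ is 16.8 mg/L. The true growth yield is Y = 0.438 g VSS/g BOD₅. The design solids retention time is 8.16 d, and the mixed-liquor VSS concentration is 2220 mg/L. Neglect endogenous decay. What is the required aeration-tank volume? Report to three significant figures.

V ≈ 4790 m³

V·X = Y·Q·ΔS·θ_c gives V = 0.438 × 1640 × (1830 − 16.8) × 8.16 / 2220 = 4787 m³.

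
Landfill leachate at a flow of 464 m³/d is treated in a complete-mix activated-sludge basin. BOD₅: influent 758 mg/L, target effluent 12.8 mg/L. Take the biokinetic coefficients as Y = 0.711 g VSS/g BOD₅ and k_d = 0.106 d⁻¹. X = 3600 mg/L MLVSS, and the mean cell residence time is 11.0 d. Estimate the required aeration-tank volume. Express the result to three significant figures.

Steady-state biomass mass balance: V·X·(1 + k_d·θ_c) = Y·Q·(S₀ − S)·θ_c, so V = 0.711 × 464 × (758 − 12.8) × 11.0 / [3600 × (1 + 0.106 × 11.0)] = 2.7×10^6 / 7798 = 346.8 m³.

V ≈ 347 m³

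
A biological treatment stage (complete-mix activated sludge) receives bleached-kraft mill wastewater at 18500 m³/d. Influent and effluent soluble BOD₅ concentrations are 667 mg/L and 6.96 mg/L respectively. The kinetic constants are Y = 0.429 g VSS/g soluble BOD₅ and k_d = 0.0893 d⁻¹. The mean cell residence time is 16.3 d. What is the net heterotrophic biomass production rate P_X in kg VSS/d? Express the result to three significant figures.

Y_obs = Y / (1 + k_d θ_c) = 0.429 / (1 + 0.0893 × 16.3) = 0.429 / 2.456 = 0.1747.
Q·(S₀ − S) = 18500 × (667 − 6.96) × 10⁻³ = 12211 kg/d removed.
P_X = Y_obs · Q(S₀ − S) = 0.1747 × 12211 = 2133 kg VSS/d.

P_X ≈ 2130 kg VSS/d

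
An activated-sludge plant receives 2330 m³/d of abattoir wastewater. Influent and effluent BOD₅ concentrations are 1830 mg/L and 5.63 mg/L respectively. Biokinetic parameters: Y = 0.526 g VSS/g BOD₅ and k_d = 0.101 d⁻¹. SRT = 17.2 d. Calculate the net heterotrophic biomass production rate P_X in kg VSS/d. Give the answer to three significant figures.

Correct the yield for decay: Y_obs = Y/(1 + k_d θ_c) = 0.526 / (1 + 0.101 × 17.2) = 0.526 / 2.737 = 0.1922.
ΔS = 1830 − 5.63 = 1824 mg/L, so the substrate removal rate is 2330 × 1824/1000 = 4251 kg BOD₅/d.
P_X = Y_obs · Q(S₀ − S) = 0.1922 × 4251 = 816.9 kg VSS/d.

P_X ≈ 817 kg VSS/d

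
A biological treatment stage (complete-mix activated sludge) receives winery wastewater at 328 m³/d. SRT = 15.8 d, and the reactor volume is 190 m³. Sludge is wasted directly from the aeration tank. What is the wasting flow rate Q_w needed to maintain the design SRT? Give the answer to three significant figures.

Wasting from the aeration tank: Q_w = V / θ_c = 190.0 / 15.8 = 12.03 m³/d.

Q_w ≈ 12.0 m³/d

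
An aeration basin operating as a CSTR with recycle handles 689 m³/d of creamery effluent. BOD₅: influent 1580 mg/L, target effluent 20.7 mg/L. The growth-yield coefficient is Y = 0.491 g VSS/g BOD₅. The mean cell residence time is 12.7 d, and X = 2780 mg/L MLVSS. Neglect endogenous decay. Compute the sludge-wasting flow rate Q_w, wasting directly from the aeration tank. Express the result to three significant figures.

Q_w ≈ 190 m³/d

With k_d = 0 the design equation reduces to V = Y Q (S₀−S) θ_c / X = 0.491 × 689 × (1580 − 20.7) × 12.7 / 2780 = 2410 m³.
For wasting at MLVSS concentration, Q_w = V/θ_c = 2410/12.7 = 189.8 m³/d.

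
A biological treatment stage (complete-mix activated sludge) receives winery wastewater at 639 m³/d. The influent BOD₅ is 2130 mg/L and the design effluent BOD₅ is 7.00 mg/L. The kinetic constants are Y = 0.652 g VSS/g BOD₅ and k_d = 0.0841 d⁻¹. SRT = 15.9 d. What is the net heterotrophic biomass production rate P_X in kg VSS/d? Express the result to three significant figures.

P_X ≈ 378 kg VSS/d

The observed yield is Y_obs = Y/(1 + k_d·θ_c) = 0.652 / (1 + 0.0841 × 15.9) = 0.652 / 2.337 = 0.2790 g VSS per g BOD₅ removed.
Q·(S₀ − S) = 639 × (2130 − 7.00) × 10⁻³ = 1357 kg/d removed.
Net biomass production P_X = Y_obs × Q·(S₀ − S) = 0.2790 × 1357 = 378.4 kg VSS/d.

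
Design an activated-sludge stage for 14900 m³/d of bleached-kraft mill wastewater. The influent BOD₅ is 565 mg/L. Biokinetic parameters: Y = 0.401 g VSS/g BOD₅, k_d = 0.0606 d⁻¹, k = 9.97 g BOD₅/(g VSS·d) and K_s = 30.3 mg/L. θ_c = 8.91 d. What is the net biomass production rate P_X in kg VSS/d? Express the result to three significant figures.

P_X ≈ 2190 kg VSS/d

Effluent substrate depends only on kinetics and SRT: S = K_s(1 + k_d θ_c) / [θ_c(Yk − k_d) − 1] = 30.3 × (1 + 0.0606 × 8.91) / [8.91 × (0.401 × 9.97 − 0.0606) − 1] = 46.66 / 34.08 = 1.369 mg/L.
Y_obs = Y / (1 + k_d θ_c) = 0.401 / (1 + 0.0606 × 8.91) = 0.401 / 1.540 = 0.2604.
ΔS = 565 − 1.37 = 563.6 mg/L, so the substrate removal rate is 14900 × 563.6/1000 = 8398 kg BOD₅/d.
P_X = Y_obs · Q(S₀ − S) = 0.2604 × 8398 = 2187 kg VSS/d.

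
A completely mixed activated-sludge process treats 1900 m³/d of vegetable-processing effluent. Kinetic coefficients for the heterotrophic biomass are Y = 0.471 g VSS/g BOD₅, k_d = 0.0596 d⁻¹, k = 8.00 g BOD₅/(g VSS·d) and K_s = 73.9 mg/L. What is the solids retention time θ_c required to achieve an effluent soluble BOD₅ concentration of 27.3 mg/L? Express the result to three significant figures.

θ_c ≈ 1.05 d

At the target effluent, Y k S/(K_s+S) = 0.471×8.00×27.3/101.2 = 1.016 d⁻¹.
Then 1/θ_c = μ − k_d = 1.016 − 0.0596 = 0.9569 d⁻¹, giving θ_c = 1.045 d.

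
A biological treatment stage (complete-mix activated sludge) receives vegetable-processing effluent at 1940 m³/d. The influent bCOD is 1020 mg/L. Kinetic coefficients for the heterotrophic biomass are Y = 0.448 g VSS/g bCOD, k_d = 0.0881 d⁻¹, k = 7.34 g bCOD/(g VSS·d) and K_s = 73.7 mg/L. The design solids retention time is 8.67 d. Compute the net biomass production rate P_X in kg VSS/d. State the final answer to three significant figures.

P_X ≈ 500 kg VSS/d

For a completely mixed reactor with recycle the Lawrence–McCarty relation gives S = K_s·(1 + k_d·θ_c) / [θ_c·(Y·k − k_d) − 1] = 73.7 × (1 + 0.0881 × 8.67) / [8.67 × (0.448 × 7.34 − 0.0881) − 1] = 130.0 / 26.75 = 4.860 mg/L.
Observed yield with endogenous decay: Y_obs = Y / (1 + k_d·θ_c) = 0.448 / (1 + 0.0881 × 8.67) = 0.448 / 1.764 = 0.2540 g VSS/g bCOD.
ΔS = 1020 − 4.86 = 1015 mg/L, so the substrate removal rate is 1940 × 1015/1000 = 1969 kg bCOD/d.
P_X = Y_obs · Q(S₀ − S) = 0.2540 × 1969 = 500.2 kg VSS/d.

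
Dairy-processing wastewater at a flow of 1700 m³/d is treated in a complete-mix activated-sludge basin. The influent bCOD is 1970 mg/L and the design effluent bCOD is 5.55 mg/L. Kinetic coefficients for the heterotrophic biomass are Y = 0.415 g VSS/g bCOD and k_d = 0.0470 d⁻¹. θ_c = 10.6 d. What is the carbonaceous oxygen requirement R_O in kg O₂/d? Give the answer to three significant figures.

R_O ≈ 2030 kg O₂/d

The observed yield is Y_obs = Y/(1 + k_d·θ_c) = 0.415 / (1 + 0.0470 × 10.6) = 0.415 / 1.498 = 0.2770 g VSS per g bCOD removed.
Q·(S₀ − S) = 1700 × (1970 − 5.55) × 10⁻³ = 3340 kg/d removed.
Biomass synthesised: P_X = Y_obs × 3340 = 925.1 kg VSS/d.
R_O = Q·(S₀ − S) − 1.42·P_X = 3340 − 1.42 × 925.1 = 2026 kg O₂/d.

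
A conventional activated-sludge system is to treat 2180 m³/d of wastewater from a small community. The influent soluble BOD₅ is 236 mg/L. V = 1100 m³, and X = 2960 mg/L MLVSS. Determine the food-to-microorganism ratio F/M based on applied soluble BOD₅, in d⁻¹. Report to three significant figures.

F/M = Q·S₀ / (V·X) = 2180 × 236 / (1100 × 2960) = 0.1580 g soluble BOD₅·(g VSS·d)⁻¹.

F/M ≈ 0.158 d⁻¹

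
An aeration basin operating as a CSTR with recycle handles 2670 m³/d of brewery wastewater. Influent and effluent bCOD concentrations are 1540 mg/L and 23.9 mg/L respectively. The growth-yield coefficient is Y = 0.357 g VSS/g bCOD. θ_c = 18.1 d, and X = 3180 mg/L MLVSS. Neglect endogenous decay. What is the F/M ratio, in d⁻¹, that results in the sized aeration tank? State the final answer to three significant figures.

F/M ≈ 0.157 d⁻¹

Biomass mass balance (decay neglected): V·X = Y·Q·(S₀ − S)·θ_c, so V = 0.357 × 2670 × (1540 − 23.9) × 18.1 / 3180 = 8225 m³.
Food-to-microorganism ratio F/M = Q S₀ / (V X) = 2670 × 1540 / (8225 × 3180) = 0.1572 d⁻¹.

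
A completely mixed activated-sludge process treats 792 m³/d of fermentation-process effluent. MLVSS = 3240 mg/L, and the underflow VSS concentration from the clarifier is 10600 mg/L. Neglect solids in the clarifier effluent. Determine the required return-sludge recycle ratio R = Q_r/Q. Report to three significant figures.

R ≈ 0.440

Solids balance on the clarifier gives (1+R)X = R·X_r, so R = X/(X_r − X) = 3240 / (10600 − 3240) = 0.4402.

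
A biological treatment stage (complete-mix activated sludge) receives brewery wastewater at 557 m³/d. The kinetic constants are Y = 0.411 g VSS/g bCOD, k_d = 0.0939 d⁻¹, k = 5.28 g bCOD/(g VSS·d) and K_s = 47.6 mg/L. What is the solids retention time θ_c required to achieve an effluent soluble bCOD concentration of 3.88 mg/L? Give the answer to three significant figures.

At the target effluent, Y k S/(K_s+S) = 0.411×5.28×3.88/51.48 = 0.1636 d⁻¹.
1/θ_c = 0.1636 − 0.0939 = 0.06966 d⁻¹, so θ_c = 14.36 d.

θ_c ≈ 14.4 d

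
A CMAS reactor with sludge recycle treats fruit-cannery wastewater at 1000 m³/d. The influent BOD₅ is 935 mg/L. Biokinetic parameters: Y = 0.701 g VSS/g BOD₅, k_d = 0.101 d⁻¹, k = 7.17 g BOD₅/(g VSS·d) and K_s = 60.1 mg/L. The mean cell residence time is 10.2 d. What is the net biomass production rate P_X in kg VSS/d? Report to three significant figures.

P_X ≈ 322 kg VSS/d

From the Monod/SRT balance for a CMAS, S = K_s·(1+k_d θ_c)/[θ_c·(Y k − k_d) − 1] = 60.1 × (1 + 0.101 × 10.2) / [10.2 × (0.701 × 7.17 − 0.101) − 1] = 122.0 / 49.24 = 2.478 mg/L.
Correct the yield for decay: Y_obs = Y/(1 + k_d θ_c) = 0.701 / (1 + 0.101 × 10.2) = 0.701 / 2.030 = 0.3453.
Substrate removed = Q·(S₀ − S) = 1000 m³/d × (935 − 2.48) g/m³ = 9.33×10^5 g/d = 932.5 kg/d.
P_X = Y_obs · Q(S₀ − S) = 0.3453 × 932.5 = 322.0 kg VSS/d.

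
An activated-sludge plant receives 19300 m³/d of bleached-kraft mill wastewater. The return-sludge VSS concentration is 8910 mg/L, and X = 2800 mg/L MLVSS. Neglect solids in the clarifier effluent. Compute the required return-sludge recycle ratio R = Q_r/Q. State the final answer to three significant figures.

R ≈ 0.458

R = Q_r/Q = X/(X_r − X) = 2800 / (8910 − 2800) = 0.4583.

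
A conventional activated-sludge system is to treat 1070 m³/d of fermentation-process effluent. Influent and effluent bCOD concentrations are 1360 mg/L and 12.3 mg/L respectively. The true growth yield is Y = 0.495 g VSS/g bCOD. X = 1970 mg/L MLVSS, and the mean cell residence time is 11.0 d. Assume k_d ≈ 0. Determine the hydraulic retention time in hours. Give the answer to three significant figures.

Biomass mass balance (decay neglected): V·X = Y·Q·(S₀ − S)·θ_c, so V = 0.495 × 1070 × (1360 − 12.3) × 11.0 / 1970 = 3986 m³.
τ = V/Q = 3986/1070 = 3.725 d, or 89.40 h.

τ ≈ 89.4 h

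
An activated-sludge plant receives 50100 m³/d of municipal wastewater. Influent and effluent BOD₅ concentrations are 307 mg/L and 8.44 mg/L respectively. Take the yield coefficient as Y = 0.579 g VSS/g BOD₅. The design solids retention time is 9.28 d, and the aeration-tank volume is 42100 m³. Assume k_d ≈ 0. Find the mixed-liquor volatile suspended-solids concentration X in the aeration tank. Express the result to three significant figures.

X ≈ 1910 mg/L

X = Y·Q·ΔS·θ_c / V = 0.579 × 50100 × (307 − 8.44) × 9.28 / 42100 = 1909 mg/L.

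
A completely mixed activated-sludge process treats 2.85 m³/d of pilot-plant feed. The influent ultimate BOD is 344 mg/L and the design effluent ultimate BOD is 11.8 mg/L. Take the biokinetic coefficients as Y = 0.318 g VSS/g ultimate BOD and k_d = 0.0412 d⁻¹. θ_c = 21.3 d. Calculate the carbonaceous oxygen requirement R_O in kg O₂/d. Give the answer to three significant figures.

Y_obs = Y / (1 + k_d θ_c) = 0.318 / (1 + 0.0412 × 21.3) = 0.318 / 1.878 = 0.1694.
Q·(S₀ − S) = 2.85 × (344 − 11.8) × 10⁻³ = 0.9468 kg/d removed.
Biomass synthesised: P_X = Y_obs × 0.9468 = 0.1604 kg VSS/d.
R_O = Q·(S₀ − S) − 1.42·P_X = 0.9468 − 1.42 × 0.1604 = 0.7191 kg O₂/d.

R_O ≈ 0.719 kg O₂/d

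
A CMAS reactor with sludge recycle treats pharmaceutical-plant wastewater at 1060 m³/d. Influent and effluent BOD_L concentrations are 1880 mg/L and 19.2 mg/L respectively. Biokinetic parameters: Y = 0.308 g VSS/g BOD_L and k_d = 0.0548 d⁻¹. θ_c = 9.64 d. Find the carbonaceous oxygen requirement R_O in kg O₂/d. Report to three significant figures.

R_O ≈ 1410 kg O₂/d

Y_obs = Y / (1 + k_d θ_c) = 0.308 / (1 + 0.0548 × 9.64) = 0.308 / 1.528 = 0.2015.
Substrate removed = Q·(S₀ − S) = 1060 m³/d × (1880 − 19.2) g/m³ = 1.97×10^6 g/d = 1972 kg/d.
Net sludge production P_X = 0.2015 × 1972 = 397.5 kg VSS/d.
Carbonaceous O₂ demand = substrate oxidised − cell-mass equivalent = 1972 − 1.42 × 397.5 = 1408 kg O₂/d.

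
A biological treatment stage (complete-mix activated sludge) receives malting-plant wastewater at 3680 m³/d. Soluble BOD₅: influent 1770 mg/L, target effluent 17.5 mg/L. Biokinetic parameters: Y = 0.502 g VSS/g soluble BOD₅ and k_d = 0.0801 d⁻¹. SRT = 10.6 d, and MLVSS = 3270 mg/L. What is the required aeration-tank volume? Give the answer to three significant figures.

Rearranging the biomass balance for a CMAS with decay, V = Y·Q·ΔS·θ_c / [X·(1+k_d θ_c)] = 0.502 × 3680 × (1770 − 17.5) × 10.6 / [3270 × (1 + 0.0801 × 10.6)] = 3.43×10^7 / 6046 = 5676 m³.

V ≈ 5680 m³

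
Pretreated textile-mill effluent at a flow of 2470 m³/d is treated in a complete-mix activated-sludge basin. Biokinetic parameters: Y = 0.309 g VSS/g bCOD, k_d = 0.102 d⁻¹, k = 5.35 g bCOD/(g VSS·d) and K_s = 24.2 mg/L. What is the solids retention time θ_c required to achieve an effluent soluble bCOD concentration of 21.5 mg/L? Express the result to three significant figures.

From 1/θ_c = Y·k·S/(K_s + S) − k_d: Y·k·S/(K_s+S) = 0.309 × 5.35 × 21.5 / (24.2 + 21.5) = 0.7777 d⁻¹.
Then 1/θ_c = μ − k_d = 0.7777 − 0.102 = 0.6757 d⁻¹, giving θ_c = 1.480 d.

θ_c ≈ 1.48 d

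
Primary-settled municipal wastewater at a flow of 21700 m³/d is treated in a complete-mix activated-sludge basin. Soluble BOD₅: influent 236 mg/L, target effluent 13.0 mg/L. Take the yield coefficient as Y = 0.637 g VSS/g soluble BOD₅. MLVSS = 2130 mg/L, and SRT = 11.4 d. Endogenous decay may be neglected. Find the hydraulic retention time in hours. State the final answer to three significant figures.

Biomass mass balance (decay neglected): V·X = Y·Q·(S₀ − S)·θ_c, so V = 0.637 × 21700 × (236 − 13.0) × 11.4 / 2130 = 16498 m³.
τ = V/Q = 16498/21700 = 0.7603 d, or 18.25 h.

τ ≈ 18.2 h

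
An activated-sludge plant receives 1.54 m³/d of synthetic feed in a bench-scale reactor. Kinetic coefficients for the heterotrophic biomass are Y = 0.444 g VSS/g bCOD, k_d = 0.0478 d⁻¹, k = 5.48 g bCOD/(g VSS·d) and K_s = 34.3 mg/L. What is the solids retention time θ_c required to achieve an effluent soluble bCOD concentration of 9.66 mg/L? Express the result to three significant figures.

From 1/θ_c = Y·k·S/(K_s + S) − k_d: Y·k·S/(K_s+S) = 0.444 × 5.48 × 9.66 / (34.3 + 9.66) = 0.5347 d⁻¹.
1/θ_c = 0.5347 − 0.0478 = 0.4869 d⁻¹, so θ_c = 2.054 d.

θ_c ≈ 2.05 d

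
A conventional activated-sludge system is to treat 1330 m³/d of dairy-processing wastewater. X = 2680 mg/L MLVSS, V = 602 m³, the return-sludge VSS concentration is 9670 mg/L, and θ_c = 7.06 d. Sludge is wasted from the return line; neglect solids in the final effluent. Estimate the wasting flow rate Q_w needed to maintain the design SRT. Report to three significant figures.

Wasting from the return line (neglecting effluent solids): Q_w = V·X / (θ_c·X_r) = 602.0 × 2680 / (7.06 × 9670) = 23.63 m³/d.

Q_w ≈ 23.6 m³/d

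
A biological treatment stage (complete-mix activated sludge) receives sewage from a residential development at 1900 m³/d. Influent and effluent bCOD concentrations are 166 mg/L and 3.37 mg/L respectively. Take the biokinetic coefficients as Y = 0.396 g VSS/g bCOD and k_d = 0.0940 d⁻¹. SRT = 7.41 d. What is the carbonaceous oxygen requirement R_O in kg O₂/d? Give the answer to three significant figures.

The observed yield is Y_obs = Y/(1 + k_d·θ_c) = 0.396 / (1 + 0.0940 × 7.41) = 0.396 / 1.697 = 0.2334 g VSS per g bCOD removed.
Substrate removed = Q·(S₀ − S) = 1900 m³/d × (166 − 3.37) g/m³ = 3.09×10^5 g/d = 309.0 kg/d.
Biomass synthesised: P_X = Y_obs × 309.0 = 72.12 kg VSS/d.
R_O = Q·(S₀ − S) − 1.42·P_X = 309.0 − 1.42 × 72.12 = 206.6 kg O₂/d.

R_O ≈ 207 kg O₂/d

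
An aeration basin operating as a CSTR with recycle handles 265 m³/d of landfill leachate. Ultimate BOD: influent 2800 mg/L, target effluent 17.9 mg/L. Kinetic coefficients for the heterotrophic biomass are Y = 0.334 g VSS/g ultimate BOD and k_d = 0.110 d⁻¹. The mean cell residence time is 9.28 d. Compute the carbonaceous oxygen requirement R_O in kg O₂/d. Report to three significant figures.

R_O ≈ 564 kg O₂/d

Y_obs = Y / (1 + k_d θ_c) = 0.334 / (1 + 0.110 × 9.28) = 0.334 / 2.021 = 0.1653.
ΔS = 2800 − 17.9 = 2782 mg/L, so the substrate removal rate is 265 × 2782/1000 = 737.3 kg ultimate BOD/d.
Net sludge production P_X = 0.1653 × 737.3 = 121.9 kg VSS/d.
R_O = Q·ΔS − 1.42 P_X = 737.3 − 173.0 = 564.2 kg O₂/d.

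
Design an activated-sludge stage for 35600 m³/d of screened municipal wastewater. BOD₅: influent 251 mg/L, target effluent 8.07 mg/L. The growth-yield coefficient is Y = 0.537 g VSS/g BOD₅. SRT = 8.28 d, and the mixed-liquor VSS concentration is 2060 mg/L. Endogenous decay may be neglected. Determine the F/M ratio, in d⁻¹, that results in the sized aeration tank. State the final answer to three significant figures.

V·X = Y·Q·ΔS·θ_c gives V = 0.537 × 35600 × (251 − 8.07) × 8.28 / 2060 = 18667 m³.
Food-to-microorganism ratio F/M = Q S₀ / (V X) = 35600 × 251 / (18667 × 2060) = 0.2324 d⁻¹.

F/M ≈ 0.232 d⁻¹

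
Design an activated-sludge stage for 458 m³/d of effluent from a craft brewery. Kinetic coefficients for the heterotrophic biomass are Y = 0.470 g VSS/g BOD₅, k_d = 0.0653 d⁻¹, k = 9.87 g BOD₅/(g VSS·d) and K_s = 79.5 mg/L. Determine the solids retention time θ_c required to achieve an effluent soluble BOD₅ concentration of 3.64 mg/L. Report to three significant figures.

θ_c ≈ 7.26 d

From 1/θ_c = Y·k·S/(K_s + S) − k_d: Y·k·S/(K_s+S) = 0.470 × 9.87 × 3.64 / (79.5 + 3.64) = 0.2031 d⁻¹.
θ_c = 1/(μ − k_d) = 1/(0.2031 − 0.0653) = 1/0.1378 = 7.257 d.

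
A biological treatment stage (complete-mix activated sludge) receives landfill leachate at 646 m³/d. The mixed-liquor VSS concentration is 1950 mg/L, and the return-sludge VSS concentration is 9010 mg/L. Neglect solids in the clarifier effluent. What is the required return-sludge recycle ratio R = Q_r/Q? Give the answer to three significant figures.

R ≈ 0.276

Solids balance on the clarifier gives (1+R)X = R·X_r, so R = X/(X_r − X) = 1950 / (9010 − 1950) = 0.2762.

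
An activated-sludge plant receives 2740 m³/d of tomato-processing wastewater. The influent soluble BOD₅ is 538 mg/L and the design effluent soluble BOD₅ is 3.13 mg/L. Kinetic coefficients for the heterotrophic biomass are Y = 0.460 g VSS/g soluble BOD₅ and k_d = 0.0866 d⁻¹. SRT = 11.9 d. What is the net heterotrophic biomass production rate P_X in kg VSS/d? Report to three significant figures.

The observed yield is Y_obs = Y/(1 + k_d·θ_c) = 0.460 / (1 + 0.0866 × 11.9) = 0.460 / 2.031 = 0.2265 g VSS per g soluble BOD₅ removed.
ΔS = 538 − 3.13 = 534.9 mg/L, so the substrate removal rate is 2740 × 534.9/1000 = 1466 kg soluble BOD₅/d.
P_X = Y_obs · Q(S₀ − S) = 0.2265 × 1466 = 332.0 kg VSS/d.

P_X ≈ 332 kg VSS/d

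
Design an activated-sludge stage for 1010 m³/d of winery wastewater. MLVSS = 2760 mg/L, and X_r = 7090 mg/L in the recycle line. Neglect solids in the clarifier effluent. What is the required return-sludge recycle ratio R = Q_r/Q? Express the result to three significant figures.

R ≈ 0.637

Solids balance on the clarifier gives (1+R)X = R·X_r, so R = X/(X_r − X) = 2760 / (7090 − 2760) = 0.6374.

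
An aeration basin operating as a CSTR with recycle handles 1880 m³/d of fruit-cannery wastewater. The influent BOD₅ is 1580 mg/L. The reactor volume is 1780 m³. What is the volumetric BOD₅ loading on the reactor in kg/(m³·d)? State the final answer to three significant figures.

Volumetric loading L_v = Q·S₀ / V = 1880 × 1580 g/m³ / 1780 m³ = 1669 g/(m³·d) = 1.669 kg BOD₅/(m³·d).

L_v ≈ 1.67 kg BOD₅/(m³·d)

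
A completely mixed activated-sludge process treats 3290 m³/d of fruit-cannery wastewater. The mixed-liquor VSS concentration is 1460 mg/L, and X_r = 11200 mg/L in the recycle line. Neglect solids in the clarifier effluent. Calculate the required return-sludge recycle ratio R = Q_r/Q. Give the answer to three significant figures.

Solids balance on the clarifier gives (1+R)X = R·X_r, so R = X/(X_r − X) = 1460 / (11200 − 1460) = 0.1499.

R ≈ 0.150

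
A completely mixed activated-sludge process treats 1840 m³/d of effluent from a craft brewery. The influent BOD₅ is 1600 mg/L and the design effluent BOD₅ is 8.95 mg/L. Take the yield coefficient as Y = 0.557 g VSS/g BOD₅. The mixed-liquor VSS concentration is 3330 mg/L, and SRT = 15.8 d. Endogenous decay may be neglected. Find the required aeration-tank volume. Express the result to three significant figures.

V ≈ 7740 m³

With k_d = 0 the design equation reduces to V = Y Q (S₀−S) θ_c / X = 0.557 × 1840 × (1600 − 8.95) × 15.8 / 3330 = 7737 m³.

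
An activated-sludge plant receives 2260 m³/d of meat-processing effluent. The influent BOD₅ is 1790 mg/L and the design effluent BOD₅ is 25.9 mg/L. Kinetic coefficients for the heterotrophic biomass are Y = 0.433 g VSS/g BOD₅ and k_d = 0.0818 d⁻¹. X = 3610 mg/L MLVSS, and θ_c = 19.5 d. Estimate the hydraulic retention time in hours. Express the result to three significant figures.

τ ≈ 38.2 h

Rearranging the biomass balance for a CMAS with decay, V = Y·Q·ΔS·θ_c / [X·(1+k_d θ_c)] = 0.433 × 2260 × (1790 − 25.9) × 19.5 / [3610 × (1 + 0.0818 × 19.5)] = 3.37×10^7 / 9368 = 3593 m³.
τ = V/Q = 3593/2260 = 1.590 d, or 38.16 h.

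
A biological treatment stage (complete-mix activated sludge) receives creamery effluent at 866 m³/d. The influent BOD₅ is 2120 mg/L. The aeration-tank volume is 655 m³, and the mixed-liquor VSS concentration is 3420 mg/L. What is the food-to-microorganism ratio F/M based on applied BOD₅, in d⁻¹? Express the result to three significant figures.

F/M ≈ 0.820 d⁻¹

Food-to-microorganism ratio F/M = Q S₀ / (V X) = 866 × 2120 / (655.0 × 3420) = 0.8196 d⁻¹.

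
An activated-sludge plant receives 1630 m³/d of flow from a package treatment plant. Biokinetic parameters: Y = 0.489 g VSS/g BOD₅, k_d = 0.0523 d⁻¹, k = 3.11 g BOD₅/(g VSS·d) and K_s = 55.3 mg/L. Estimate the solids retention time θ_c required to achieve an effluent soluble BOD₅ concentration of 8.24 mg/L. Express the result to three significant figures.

At the target effluent, Y k S/(K_s+S) = 0.489×3.11×8.24/63.54 = 0.1972 d⁻¹.
1/θ_c = 0.1972 − 0.0523 = 0.1449 d⁻¹, so θ_c = 6.900 d.

θ_c ≈ 6.90 d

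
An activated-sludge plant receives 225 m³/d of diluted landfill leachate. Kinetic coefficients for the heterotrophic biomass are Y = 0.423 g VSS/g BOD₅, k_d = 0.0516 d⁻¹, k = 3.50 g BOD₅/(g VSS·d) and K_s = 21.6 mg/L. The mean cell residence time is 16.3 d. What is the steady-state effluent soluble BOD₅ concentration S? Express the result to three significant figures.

S ≈ 1.78 mg/L

From the Monod/SRT balance for a CMAS, S = K_s·(1+k_d θ_c)/[θ_c·(Y k − k_d) − 1] = 21.6 × (1 + 0.0516 × 16.3) / [16.3 × (0.423 × 3.50 − 0.0516) − 1] = 39.77 / 22.29 = 1.784 mg/L.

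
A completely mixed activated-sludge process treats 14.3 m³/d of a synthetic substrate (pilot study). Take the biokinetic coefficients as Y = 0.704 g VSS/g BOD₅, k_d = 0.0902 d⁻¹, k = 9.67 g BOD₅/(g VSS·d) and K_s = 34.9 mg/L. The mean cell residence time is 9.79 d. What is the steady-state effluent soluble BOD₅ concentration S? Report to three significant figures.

S ≈ 1.01 mg/L

For a completely mixed reactor with recycle the Lawrence–McCarty relation gives S = K_s·(1 + k_d·θ_c) / [θ_c·(Y·k − k_d) − 1] = 34.9 × (1 + 0.0902 × 9.79) / [9.79 × (0.704 × 9.67 − 0.0902) − 1] = 65.72 / 64.76 = 1.015 mg/L.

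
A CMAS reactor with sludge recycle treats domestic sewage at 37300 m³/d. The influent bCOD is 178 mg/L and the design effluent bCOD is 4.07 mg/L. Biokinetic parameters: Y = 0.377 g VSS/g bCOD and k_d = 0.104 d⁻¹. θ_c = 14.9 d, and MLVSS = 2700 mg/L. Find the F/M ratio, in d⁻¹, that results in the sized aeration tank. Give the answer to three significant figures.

F/M ≈ 0.465 d⁻¹

Rearranging the biomass balance for a CMAS with decay, V = Y·Q·ΔS·θ_c / [X·(1+k_d θ_c)] = 0.377 × 37300 × (178 − 4.07) × 14.9 / [2700 × (1 + 0.104 × 14.9)] = 3.64×10^7 / 6884 = 5294 m³.
F/M = applied load / biomass = Q·S₀/(V·X) = 37300 × 178 / (5294 × 2700) = 0.4645 d⁻¹.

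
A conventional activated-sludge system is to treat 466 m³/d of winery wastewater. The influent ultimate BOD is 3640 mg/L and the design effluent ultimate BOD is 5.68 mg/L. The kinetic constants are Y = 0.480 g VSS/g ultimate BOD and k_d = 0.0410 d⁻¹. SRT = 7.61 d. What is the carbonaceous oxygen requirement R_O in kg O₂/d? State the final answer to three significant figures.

R_O ≈ 814 kg O₂/d

Observed yield with endogenous decay: Y_obs = Y / (1 + k_d·θ_c) = 0.480 / (1 + 0.0410 × 7.61) = 0.480 / 1.312 = 0.3659 g VSS/g ultimate BOD.
Mass of ultimate BOD removed per day: Q(S₀ − S) = 466 × 3634 g/m³ = 1694 kg/d.
Biomass synthesised: P_X = Y_obs × 1694 = 619.6 kg VSS/d.
R_O = Q·ΔS − 1.42 P_X = 1694 − 879.8 = 813.8 kg O₂/d.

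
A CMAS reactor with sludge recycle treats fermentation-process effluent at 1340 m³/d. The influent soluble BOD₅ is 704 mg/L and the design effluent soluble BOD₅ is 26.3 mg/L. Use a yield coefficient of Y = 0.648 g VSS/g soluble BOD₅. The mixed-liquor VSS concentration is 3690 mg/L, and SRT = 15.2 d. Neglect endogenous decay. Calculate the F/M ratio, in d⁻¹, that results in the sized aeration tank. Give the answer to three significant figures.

F/M ≈ 0.105 d⁻¹

V·X = Y·Q·ΔS·θ_c gives V = 0.648 × 1340 × (704 − 26.3) × 15.2 / 3690 = 2424 m³.
F/M = applied load / biomass = Q·S₀/(V·X) = 1340 × 704 / (2424 × 3690) = 0.1055 d⁻¹.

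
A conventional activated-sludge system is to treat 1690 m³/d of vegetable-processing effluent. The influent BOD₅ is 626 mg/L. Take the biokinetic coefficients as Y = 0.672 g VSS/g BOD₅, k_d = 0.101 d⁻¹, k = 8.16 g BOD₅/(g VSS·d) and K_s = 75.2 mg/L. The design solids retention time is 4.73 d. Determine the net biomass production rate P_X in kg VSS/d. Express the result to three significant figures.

For a completely mixed reactor with recycle the Lawrence–McCarty relation gives S = K_s·(1 + k_d·θ_c) / [θ_c·(Y·k − k_d) − 1] = 75.2 × (1 + 0.101 × 4.73) / [4.73 × (0.672 × 8.16 − 0.101) − 1] = 111.1 / 24.46 = 4.543 mg/L.
Correct the yield for decay: Y_obs = Y/(1 + k_d θ_c) = 0.672 / (1 + 0.101 × 4.73) = 0.672 / 1.478 = 0.4548.
Substrate removed = Q·(S₀ − S) = 1690 m³/d × (626 − 4.54) g/m³ = 1.05×10^6 g/d = 1050 kg/d.
Biomass produced: P_X = Y_obs·Q·ΔS = 0.4548 × 1050 ≈ 477.6 kg VSS/d.

P_X ≈ 478 kg VSS/d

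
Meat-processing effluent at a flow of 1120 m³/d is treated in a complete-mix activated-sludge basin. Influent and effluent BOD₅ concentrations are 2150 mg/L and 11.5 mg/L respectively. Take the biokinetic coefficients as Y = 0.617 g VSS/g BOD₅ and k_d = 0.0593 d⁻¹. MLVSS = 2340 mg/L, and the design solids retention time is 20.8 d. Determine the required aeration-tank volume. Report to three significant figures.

V ≈ 5880 m³

From the SRT design equation V = Y Q (S₀−S) θ_c / [X (1 + k_d θ_c)] = 0.617 × 1120 × (2150 − 11.5) × 20.8 / [2340 × (1 + 0.0593 × 20.8)] = 3.07×10^7 / 5226 = 5881 m³.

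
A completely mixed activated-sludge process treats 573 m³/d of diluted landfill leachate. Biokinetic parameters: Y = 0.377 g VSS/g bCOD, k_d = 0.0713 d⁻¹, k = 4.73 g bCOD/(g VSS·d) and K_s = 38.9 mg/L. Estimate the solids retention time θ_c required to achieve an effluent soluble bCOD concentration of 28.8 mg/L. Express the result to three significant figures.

θ_c ≈ 1.45 d

Specific growth rate at S = 28.8 mg/L: μ = YkS/(K_s+S) = 0.377·4.73·28.8/(38.9+28.8) = 0.7586 d⁻¹.
1/θ_c = 0.7586 − 0.0713 = 0.6873 d⁻¹, so θ_c = 1.455 d.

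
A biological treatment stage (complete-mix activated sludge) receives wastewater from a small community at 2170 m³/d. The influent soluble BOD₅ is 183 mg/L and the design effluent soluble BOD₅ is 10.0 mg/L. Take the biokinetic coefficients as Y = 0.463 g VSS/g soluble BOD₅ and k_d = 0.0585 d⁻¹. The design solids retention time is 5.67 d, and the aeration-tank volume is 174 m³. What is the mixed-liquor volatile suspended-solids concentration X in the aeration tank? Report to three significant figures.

X ≈ 4250 mg/L

X = Y·Q·ΔS·θ_c / [V·(1 + k_d θ_c)] = 0.463 × 2170 × (183 − 10.0) × 5.67 / [174 × (1 + 0.0585 × 5.67)] = 4253 mg/L.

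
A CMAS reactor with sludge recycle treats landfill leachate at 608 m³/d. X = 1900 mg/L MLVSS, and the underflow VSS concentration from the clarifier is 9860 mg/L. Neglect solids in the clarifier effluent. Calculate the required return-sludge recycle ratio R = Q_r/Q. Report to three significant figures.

R ≈ 0.239

R = Q_r/Q = X/(X_r − X) = 1900 / (9860 − 1900) = 0.2387.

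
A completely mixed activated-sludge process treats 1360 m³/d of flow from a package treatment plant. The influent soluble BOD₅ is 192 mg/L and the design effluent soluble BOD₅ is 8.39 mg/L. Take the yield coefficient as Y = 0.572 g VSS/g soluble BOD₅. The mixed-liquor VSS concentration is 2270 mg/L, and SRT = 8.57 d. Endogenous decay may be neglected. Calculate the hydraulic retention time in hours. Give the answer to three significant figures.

With k_d = 0 the design equation reduces to V = Y Q (S₀−S) θ_c / X = 0.572 × 1360 × (192 − 8.39) × 8.57 / 2270 = 539.2 m³.
Hydraulic retention time τ = V/Q = 539.2 / 1360 = 0.3965 d = 9.516 h.

τ ≈ 9.52 h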